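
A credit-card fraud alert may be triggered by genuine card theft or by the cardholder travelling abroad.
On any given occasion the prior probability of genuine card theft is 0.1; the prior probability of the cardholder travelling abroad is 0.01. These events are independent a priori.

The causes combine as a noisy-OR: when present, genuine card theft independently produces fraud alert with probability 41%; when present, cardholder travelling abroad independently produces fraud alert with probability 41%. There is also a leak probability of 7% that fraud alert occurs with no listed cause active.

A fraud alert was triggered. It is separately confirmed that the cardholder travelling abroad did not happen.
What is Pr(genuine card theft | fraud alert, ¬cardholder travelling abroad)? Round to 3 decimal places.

Pr(genuine card theft | fraud alert, ¬cardholder travelling abroad) ≈ 0.417

Under noisy-OR, P(fraud alert | causes) = 1 − (1−0.07)·∏(1−qᵢ) over the active causes.
For the numerator, keep only genuine card theft=true terms: 0.4513*0.1 = 0.045130
Denominator P(fraud alert | ¬cardholder travelling abroad): 0.07*0.9 + 0.4513*0.1 = 0.108130
Posterior = 0.045130 / 0.108130 ≈ 0.417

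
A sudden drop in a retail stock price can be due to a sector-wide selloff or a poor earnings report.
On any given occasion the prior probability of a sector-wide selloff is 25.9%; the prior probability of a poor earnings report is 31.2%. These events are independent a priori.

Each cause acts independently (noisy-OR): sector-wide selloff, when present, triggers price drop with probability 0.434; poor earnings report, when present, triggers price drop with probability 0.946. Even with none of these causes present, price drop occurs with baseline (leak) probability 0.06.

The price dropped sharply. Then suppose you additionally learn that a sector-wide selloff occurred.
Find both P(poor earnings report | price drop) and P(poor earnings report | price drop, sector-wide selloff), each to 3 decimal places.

Under noisy-OR, P(price drop | causes) = 1 − (1−0.06)·∏(1−qᵢ) over the active causes.
Sum P(price drop|·) weighted by the priors over the 4 (sector-wide selloff, poor earnings report) configurations:
  P(price drop) = 0.06×0.741×0.688 + 0.94924×0.741×0.312 + 0.46796×0.259×0.688 + 0.97127×0.259×0.312
        = 0.030588 + 0.219457 + 0.083387 + 0.078486 = 0.411918
Keeping only the poor earnings report-present terms gives 0.297943, so
  P(poor earnings report | price drop) = 0.297943 / 0.411918 ≈ 0.723

Now also conditioning on sector-wide selloff=true:
Numerator (weight on configurations with poor earnings report): 0.97127×0.312 = 0.303036
Denominator P(price drop | sector-wide selloff): 0.46796×0.688 + 0.97127×0.312 = 0.624992
P(poor earnings report | price drop, sector-wide selloff) = 0.303036/0.624992 ≈ 0.485

P(poor earnings report | price drop) ≈ 0.723; P(poor earnings report | price drop, sector-wide selloff) ≈ 0.485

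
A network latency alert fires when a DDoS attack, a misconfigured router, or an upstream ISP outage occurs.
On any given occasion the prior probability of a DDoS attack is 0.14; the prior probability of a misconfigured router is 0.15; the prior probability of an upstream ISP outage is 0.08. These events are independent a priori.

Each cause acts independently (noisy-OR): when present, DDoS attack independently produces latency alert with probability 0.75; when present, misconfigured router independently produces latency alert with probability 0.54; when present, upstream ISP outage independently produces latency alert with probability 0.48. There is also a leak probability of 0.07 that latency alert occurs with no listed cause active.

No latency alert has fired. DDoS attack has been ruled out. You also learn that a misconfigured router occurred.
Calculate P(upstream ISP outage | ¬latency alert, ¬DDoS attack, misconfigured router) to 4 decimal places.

Under noisy-OR, P(latency alert | causes) = 1 − (1−0.07)·∏(1−qᵢ) over the active causes.
P(¬latency alert | ¬DDoS attack, misconfigured router) = 0.4278×0.92 + 0.222456×0.08 = 0.393576 + 0.017796 = 0.411372
Of this, 0.017796 comes from 0.222456×0.08 (the upstream ISP outage=true cases).
P(upstream ISP outage | ¬latency alert, ¬DDoS attack, misconfigured router) = 0.017796 / 0.411372 ≈ 0.0433

P(upstream ISP outage | ¬latency alert, ¬DDoS attack, misconfigured router) ≈ 0.0433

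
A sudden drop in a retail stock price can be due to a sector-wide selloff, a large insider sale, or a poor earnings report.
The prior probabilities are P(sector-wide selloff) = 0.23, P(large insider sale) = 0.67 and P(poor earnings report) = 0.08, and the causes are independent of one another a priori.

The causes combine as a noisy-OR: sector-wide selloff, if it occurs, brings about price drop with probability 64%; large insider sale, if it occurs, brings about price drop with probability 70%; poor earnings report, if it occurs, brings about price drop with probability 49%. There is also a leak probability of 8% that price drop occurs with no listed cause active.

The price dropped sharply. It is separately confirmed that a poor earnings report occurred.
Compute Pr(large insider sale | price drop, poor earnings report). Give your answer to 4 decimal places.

Pr(large insider sale | price drop, poor earnings report) ≈ 0.7486

Under noisy-OR, P(price drop | causes) = 1 − (1−0.08)·∏(1−qᵢ) over the active causes.
Sum P(price drop|·) weighted by the priors over the 4 (sector-wide selloff, large insider sale) configurations:
  P(price drop | poor earnings report) = 0.5308×0.77×0.33 + 0.85924×0.77×0.67 + 0.831088×0.23×0.33 + 0.949326×0.23×0.67
        = 0.134876 + 0.443282 + 0.063080 + 0.146291 = 0.787529
Configurations with large insider sale contribute 0.589573, so
  P(large insider sale | price drop, poor earnings report) = 0.589573 / 0.787529 ≈ 0.7486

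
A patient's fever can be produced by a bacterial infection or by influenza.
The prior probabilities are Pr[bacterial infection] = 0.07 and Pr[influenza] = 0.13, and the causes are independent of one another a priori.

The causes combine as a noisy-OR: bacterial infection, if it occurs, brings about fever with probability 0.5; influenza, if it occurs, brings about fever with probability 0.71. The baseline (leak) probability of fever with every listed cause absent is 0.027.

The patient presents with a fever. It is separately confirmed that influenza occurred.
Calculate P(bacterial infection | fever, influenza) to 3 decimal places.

P(bacterial infection | fever, influenza) ≈ 0.083

Under noisy-OR, P(fever | causes) = 1 − (1−0.027)·∏(1−qᵢ) over the active causes.
By total probability over both values of bacterial infection:
  P(fever | influenza) = 0.71783×0.93 + 0.858915×0.07
        = 0.667582 + 0.060124 = 0.727706
Keeping only the bacterial infection-present terms gives 0.060124, so
  P(bacterial infection | fever, influenza) = 0.060124 / 0.727706 ≈ 0.083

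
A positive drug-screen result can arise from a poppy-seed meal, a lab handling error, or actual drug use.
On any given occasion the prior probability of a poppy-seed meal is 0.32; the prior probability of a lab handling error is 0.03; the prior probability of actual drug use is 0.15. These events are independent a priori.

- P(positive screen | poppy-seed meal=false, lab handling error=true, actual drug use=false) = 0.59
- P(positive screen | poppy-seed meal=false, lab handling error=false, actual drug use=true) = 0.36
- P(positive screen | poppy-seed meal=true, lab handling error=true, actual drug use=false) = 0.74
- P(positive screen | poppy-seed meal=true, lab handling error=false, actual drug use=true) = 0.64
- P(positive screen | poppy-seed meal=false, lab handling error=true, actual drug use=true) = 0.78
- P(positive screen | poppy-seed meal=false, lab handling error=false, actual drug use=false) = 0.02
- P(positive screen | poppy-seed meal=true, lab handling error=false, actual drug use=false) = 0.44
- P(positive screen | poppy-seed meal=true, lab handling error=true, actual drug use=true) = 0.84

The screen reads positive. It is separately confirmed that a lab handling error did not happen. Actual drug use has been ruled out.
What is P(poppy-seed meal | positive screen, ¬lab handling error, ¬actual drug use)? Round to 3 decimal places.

By total probability over both values of poppy-seed meal:
  P(positive screen | ¬lab handling error, ¬actual drug use) = 0.02×0.68 + 0.44×0.32
        = 0.013600 + 0.140800 = 0.154400
The terms with poppy-seed meal present sum to 0.140800, so
  P(poppy-seed meal | positive screen, ¬lab handling error, ¬actual drug use) = 0.140800 / 0.154400 ≈ 0.912

P(poppy-seed meal | positive screen, ¬lab handling error, ¬actual drug use) ≈ 0.912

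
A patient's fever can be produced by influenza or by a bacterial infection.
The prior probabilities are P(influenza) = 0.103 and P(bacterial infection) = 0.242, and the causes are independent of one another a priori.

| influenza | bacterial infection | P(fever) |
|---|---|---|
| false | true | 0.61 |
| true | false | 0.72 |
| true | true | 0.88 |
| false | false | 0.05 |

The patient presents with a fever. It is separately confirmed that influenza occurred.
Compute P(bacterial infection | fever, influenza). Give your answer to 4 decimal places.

P(bacterial infection | fever, influenza) ≈ 0.2807

P(fever | influenza) = 0.72×0.758 + 0.88×0.242 = 0.545760 + 0.212960 = 0.758720
The bacterial infection-present share is 0.88×0.242 = 0.212960.
So P(bacterial infection | fever, influenza) = 0.212960/0.758720 ≈ 0.2807.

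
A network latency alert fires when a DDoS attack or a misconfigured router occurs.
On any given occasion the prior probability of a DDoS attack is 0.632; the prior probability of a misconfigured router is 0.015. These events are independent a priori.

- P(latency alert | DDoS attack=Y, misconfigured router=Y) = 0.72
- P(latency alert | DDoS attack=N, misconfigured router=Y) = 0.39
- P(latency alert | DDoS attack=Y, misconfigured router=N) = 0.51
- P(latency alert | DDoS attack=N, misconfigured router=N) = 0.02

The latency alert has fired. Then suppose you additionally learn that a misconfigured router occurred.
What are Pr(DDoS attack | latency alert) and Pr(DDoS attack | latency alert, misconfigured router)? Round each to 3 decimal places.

P(latency alert) = 0.02×0.368×0.985 + 0.39×0.368×0.015 + 0.51×0.632×0.985 + 0.72×0.632×0.015 = 0.007250 + 0.002153 + 0.317485 + 0.006826 = 0.333714
The DDoS attack-present share is 0.317485 + 0.006826 = 0.324311.
Hence the posterior is 0.324311/0.333714 ≈ 0.972.

Now condition on the additional information:
Enumerate both values of DDoS attack and weight by the priors:
  P(latency alert | misconfigured router) = 0.39×0.368 + 0.72×0.632
        = 0.143520 + 0.455040 = 0.598560
Keeping only the DDoS attack-present terms gives 0.455040, so
  P(DDoS attack | latency alert, misconfigured router) = 0.455040 / 0.598560 ≈ 0.760
— misconfigured router explains away the evidence for DDoS attack.

Pr(DDoS attack | latency alert) ≈ 0.972; Pr(DDoS attack | latency alert, misconfigured router) ≈ 0.760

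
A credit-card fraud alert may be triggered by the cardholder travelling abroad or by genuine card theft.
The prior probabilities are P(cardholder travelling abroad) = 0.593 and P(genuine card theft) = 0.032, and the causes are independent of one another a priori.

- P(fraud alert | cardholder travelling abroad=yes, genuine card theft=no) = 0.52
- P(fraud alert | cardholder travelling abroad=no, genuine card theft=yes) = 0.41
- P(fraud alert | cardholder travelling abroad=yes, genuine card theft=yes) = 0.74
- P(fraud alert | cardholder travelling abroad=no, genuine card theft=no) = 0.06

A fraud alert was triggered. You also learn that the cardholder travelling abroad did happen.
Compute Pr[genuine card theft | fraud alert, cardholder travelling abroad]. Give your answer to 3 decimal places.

By total probability over both values of genuine card theft:
  P(fraud alert | cardholder travelling abroad) = 0.52·0.968 + 0.74·0.032
        = 0.503360 + 0.023680 = 0.527040
Keeping only the genuine card theft-present terms gives 0.023680, so
  P(genuine card theft | fraud alert, cardholder travelling abroad) = 0.023680 / 0.527040 ≈ 0.045

Pr[genuine card theft | fraud alert, cardholder travelling abroad] ≈ 0.045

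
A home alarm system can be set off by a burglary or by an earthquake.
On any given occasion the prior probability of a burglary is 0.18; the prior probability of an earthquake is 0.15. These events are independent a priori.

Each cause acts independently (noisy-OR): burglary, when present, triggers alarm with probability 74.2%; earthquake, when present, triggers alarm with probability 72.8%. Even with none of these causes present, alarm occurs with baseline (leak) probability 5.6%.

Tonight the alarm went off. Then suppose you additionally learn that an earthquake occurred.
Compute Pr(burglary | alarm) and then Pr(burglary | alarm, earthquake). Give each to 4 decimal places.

Pr(burglary | alarm) ≈ 0.5193; Pr(burglary | alarm, earthquake) ≈ 0.2162

Under noisy-OR, P(alarm | causes) = 1 − (1−0.056)·∏(1−qᵢ) over the active causes.
Enumerate the 4 (burglary, earthquake) configurations and weight by the priors:
  P(alarm) = 0.056*0.82*0.85 + 0.743232*0.82*0.15 + 0.756448*0.18*0.85 + 0.933754*0.18*0.15
        = 0.039032 + 0.091418 + 0.115737 + 0.025211 = 0.271398
Keeping only the burglary-present terms gives 0.140948, so
  P(burglary | alarm) = 0.140948 / 0.271398 ≈ 0.5193

With the extra evidence:
By total probability over both values of burglary:
  P(alarm | earthquake) = 0.743232·0.82 + 0.933754·0.18
        = 0.609450 + 0.168076 = 0.777526
Keeping only the burglary-present terms gives 0.168076, so
  P(burglary | alarm, earthquake) = 0.168076 / 0.777526 ≈ 0.2162
Conditioning on earthquake lowers the posterior on burglary: the classic explaining-away effect in a common-effect structure.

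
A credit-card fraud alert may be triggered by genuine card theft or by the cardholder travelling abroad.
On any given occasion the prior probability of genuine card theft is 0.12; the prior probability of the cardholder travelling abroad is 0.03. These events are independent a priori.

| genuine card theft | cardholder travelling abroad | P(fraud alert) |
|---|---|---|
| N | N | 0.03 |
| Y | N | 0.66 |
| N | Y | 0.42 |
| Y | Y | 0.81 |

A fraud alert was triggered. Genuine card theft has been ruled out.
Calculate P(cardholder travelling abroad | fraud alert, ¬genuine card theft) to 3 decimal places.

P(fraud alert | ¬genuine card theft) = 0.03*0.97 + 0.42*0.03 = 0.029100 + 0.012600 = 0.041700
Of this, 0.012600 comes from 0.42*0.03 (the cardholder travelling abroad=true cases).
So P(cardholder travelling abroad | fraud alert, ¬genuine card theft) = 0.012600/0.041700 ≈ 0.302.

P(cardholder travelling abroad | fraud alert, ¬genuine card theft) ≈ 0.302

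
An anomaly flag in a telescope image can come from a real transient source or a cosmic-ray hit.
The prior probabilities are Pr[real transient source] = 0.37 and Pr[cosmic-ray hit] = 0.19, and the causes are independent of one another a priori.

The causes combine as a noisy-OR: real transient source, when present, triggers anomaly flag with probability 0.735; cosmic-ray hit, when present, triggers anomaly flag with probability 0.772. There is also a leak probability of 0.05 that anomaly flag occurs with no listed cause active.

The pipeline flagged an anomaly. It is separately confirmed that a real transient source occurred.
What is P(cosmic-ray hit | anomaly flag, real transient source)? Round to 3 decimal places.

P(cosmic-ray hit | anomaly flag, real transient source) ≈ 0.228

Under noisy-OR, P(anomaly flag | causes) = 1 − (1−0.05)·∏(1−qᵢ) over the active causes.
Weight on cosmic-ray hit=true, given the evidence: 0.942601*0.19 = 0.179094
Denominator P(anomaly flag | real transient source): 0.74825*0.81 + 0.942601*0.19 = 0.785176
Posterior = 0.179094 / 0.785176 ≈ 0.228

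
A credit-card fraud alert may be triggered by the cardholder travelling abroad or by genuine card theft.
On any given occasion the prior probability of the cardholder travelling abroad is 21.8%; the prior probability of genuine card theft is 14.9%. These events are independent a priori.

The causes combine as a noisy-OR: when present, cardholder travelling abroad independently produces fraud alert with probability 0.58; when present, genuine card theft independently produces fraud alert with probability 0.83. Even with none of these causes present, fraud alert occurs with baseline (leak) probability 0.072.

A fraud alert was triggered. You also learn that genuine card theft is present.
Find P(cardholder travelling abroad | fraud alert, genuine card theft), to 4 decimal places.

Under noisy-OR, P(fraud alert | causes) = 1 − (1−0.072)·∏(1−qᵢ) over the active causes.
Numerator (weight on configurations with cardholder travelling abroad): 0.933741×0.218 = 0.203556
The normalizing constant is 0.84224×0.782 + 0.933741×0.218 = 0.862188
P(cardholder travelling abroad | fraud alert, genuine card theft) = 0.203556/0.862188 ≈ 0.2361

P(cardholder travelling abroad | fraud alert, genuine card theft) ≈ 0.2361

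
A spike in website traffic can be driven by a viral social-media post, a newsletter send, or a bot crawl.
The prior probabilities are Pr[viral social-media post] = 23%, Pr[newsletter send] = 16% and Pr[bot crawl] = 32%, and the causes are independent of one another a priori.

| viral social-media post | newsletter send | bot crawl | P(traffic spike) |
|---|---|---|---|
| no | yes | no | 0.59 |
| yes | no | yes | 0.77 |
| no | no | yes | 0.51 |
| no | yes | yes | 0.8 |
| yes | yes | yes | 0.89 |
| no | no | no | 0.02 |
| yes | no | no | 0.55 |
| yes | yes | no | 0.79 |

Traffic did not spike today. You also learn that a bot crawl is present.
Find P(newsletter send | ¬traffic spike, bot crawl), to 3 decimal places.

For the numerator, keep only newsletter send=true terms: 0.024640 + 0.004048 = 0.028688
Denominator P(¬traffic spike | bot crawl): 0.49*0.77*0.84 + 0.2*0.77*0.16 + 0.23*0.23*0.84 + 0.11*0.23*0.16 = 0.390056
Posterior = 0.028688 / 0.390056 ≈ 0.074

P(newsletter send | ¬traffic spike, bot crawl) ≈ 0.074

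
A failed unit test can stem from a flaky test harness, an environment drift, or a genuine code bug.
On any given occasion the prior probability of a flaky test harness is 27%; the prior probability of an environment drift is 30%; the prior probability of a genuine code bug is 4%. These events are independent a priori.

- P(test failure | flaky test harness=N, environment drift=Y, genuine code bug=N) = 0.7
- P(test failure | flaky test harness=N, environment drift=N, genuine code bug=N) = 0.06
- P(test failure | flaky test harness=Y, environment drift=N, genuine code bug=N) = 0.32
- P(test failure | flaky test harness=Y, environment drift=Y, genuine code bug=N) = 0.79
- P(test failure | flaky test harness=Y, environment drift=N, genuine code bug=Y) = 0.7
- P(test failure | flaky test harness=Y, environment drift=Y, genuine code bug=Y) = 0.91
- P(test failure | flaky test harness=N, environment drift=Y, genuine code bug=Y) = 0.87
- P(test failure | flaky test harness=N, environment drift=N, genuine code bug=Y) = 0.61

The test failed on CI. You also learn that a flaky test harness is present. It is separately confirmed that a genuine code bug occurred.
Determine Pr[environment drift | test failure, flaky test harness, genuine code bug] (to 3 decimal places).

Pr[environment drift | test failure, flaky test harness, genuine code bug] ≈ 0.358

For the numerator, keep only environment drift=true terms: 0.91×0.3 = 0.273000
Denominator P(test failure | flaky test harness, genuine code bug): 0.7×0.7 + 0.91×0.3 = 0.763000
P(environment drift | test failure, flaky test harness, genuine code bug) = 0.273000/0.763000 ≈ 0.358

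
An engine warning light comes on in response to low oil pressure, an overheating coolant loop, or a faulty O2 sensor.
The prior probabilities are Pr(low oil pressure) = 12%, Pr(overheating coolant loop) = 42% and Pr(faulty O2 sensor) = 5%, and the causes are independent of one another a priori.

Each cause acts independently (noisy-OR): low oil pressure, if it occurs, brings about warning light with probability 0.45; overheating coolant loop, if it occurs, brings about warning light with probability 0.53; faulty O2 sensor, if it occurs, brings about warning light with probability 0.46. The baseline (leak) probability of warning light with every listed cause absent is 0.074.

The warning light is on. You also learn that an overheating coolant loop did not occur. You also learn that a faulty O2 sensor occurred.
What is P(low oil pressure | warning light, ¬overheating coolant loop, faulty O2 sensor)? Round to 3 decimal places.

Under noisy-OR, P(warning light | causes) = 1 − (1−0.074)·∏(1−qᵢ) over the active causes.
P(warning light | ¬overheating coolant loop, faulty O2 sensor) = 0.49996*0.88 + 0.724978*0.12 = 0.439965 + 0.086997 = 0.526962
The low oil pressure-present share is 0.724978*0.12 = 0.086997.
P(low oil pressure | warning light, ¬overheating coolant loop, faulty O2 sensor) = 0.086997 / 0.526962 ≈ 0.165

P(low oil pressure | warning light, ¬overheating coolant loop, faulty O2 sensor) ≈ 0.165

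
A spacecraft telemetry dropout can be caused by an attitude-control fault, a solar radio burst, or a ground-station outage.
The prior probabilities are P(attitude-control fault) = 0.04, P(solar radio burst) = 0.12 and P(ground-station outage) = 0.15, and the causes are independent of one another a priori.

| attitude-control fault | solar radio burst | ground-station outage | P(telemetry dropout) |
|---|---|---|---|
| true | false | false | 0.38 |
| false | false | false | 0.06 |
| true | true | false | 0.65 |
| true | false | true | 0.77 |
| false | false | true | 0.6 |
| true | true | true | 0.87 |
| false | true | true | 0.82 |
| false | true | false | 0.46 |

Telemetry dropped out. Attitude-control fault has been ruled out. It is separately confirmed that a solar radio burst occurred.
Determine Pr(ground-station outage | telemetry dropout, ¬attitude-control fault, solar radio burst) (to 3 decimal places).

Pr(ground-station outage | telemetry dropout, ¬attitude-control fault, solar radio burst) ≈ 0.239

By total probability over both values of ground-station outage:
  P(telemetry dropout | ¬attitude-control fault, solar radio burst) = 0.46·0.85 + 0.82·0.15
        = 0.391000 + 0.123000 = 0.514000
Keeping only the ground-station outage-present terms gives 0.123000, so
  P(ground-station outage | telemetry dropout, ¬attitude-control fault, solar radio burst) = 0.123000 / 0.514000 ≈ 0.239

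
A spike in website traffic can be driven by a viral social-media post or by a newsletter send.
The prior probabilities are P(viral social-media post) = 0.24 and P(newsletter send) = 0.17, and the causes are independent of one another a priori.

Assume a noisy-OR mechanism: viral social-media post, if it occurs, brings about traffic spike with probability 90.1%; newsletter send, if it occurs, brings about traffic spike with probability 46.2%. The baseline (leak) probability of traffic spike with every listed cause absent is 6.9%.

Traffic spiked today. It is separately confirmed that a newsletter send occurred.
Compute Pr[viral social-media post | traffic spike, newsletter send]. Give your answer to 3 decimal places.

Under noisy-OR, P(traffic spike | causes) = 1 − (1−0.069)·∏(1−qᵢ) over the active causes.
P(traffic spike | newsletter send) = 0.499122·0.76 + 0.950413·0.24 = 0.379333 + 0.228099 = 0.607432
Restricting to configurations with viral social-media post present: 0.950413·0.24 = 0.228099.
So P(viral social-media post | traffic spike, newsletter send) = 0.228099/0.607432 ≈ 0.376.

Pr[viral social-media post | traffic spike, newsletter send] ≈ 0.376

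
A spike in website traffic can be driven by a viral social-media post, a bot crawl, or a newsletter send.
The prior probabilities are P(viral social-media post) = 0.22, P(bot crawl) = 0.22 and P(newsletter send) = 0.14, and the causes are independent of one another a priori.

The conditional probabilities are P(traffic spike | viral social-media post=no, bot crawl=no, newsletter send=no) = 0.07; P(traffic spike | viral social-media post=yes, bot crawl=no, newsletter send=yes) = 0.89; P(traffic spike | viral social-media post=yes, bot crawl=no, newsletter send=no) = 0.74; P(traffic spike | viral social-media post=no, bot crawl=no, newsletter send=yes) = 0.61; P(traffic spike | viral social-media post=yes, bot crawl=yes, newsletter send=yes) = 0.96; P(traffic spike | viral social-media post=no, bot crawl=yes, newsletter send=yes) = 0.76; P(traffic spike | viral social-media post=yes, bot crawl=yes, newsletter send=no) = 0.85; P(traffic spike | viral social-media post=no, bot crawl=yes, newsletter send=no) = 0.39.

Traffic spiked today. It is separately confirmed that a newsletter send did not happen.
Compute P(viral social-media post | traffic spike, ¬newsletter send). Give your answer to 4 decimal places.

P(viral social-media post | traffic spike, ¬newsletter send) ≈ 0.6056

P(traffic spike | ¬newsletter send) = 0.07×0.78×0.78 + 0.39×0.78×0.22 + 0.74×0.22×0.78 + 0.85×0.22×0.22 = 0.042588 + 0.066924 + 0.126984 + 0.041140 = 0.277636
Restricting to configurations with viral social-media post present: 0.126984 + 0.041140 = 0.168124.
P(viral social-media post | traffic spike, ¬newsletter send) = 0.168124 / 0.277636 ≈ 0.6056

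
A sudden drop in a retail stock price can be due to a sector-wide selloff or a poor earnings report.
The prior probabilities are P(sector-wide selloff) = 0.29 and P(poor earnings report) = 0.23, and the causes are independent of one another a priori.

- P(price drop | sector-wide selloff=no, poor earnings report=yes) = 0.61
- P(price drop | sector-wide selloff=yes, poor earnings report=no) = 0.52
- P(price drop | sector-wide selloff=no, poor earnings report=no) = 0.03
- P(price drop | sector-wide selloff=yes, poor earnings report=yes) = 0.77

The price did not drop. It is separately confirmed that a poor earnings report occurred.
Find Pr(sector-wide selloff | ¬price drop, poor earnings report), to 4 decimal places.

For the numerator, keep only sector-wide selloff=true terms: 0.23·0.29 = 0.066700
Normalizer over all consistent configurations: 0.39·0.71 + 0.23·0.29 = 0.343600
P(sector-wide selloff | ¬price drop, poor earnings report) = 0.066700/0.343600 ≈ 0.1941

Pr(sector-wide selloff | ¬price drop, poor earnings report) ≈ 0.1941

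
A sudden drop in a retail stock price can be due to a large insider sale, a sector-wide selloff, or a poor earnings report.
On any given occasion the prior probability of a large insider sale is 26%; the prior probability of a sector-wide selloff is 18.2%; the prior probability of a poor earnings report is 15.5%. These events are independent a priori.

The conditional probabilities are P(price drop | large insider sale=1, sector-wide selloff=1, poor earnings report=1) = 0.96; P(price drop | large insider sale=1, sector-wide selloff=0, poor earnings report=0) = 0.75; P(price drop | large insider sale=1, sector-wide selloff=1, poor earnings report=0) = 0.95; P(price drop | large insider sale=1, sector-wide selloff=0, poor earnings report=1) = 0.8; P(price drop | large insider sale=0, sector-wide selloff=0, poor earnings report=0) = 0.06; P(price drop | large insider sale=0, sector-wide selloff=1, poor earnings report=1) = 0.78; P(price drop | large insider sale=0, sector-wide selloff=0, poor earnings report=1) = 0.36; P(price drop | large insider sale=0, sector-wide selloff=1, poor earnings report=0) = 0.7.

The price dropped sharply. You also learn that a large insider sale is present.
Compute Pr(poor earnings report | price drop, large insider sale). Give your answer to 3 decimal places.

Enumerate the 4 (sector-wide selloff, poor earnings report) configurations and weight by the priors:
  P(price drop | large insider sale) = 0.75*0.818*0.845 + 0.8*0.818*0.155 + 0.95*0.182*0.845 + 0.96*0.182*0.155
        = 0.518407 + 0.101432 + 0.146100 + 0.027082 = 0.793021
Keeping only the poor earnings report-present terms gives 0.128514, so
  P(poor earnings report | price drop, large insider sale) = 0.128514 / 0.793021 ≈ 0.162

Pr(poor earnings report | price drop, large insider sale) ≈ 0.162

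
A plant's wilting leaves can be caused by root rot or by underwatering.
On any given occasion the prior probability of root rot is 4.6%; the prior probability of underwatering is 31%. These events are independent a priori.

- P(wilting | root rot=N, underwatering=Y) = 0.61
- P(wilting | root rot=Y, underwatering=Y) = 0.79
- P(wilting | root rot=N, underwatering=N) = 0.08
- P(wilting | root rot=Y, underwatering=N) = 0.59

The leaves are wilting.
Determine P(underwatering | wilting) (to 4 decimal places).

P(underwatering | wilting) ≈ 0.7286

By total probability over the 4 (root rot, underwatering) configurations:
  P(wilting) = 0.08×0.954×0.69 + 0.61×0.954×0.31 + 0.59×0.046×0.69 + 0.79×0.046×0.31
        = 0.052661 + 0.180401 + 0.018727 + 0.011265 = 0.263054
The terms with underwatering present sum to 0.191666, so
  P(underwatering | wilting) = 0.191666 / 0.263054 ≈ 0.7286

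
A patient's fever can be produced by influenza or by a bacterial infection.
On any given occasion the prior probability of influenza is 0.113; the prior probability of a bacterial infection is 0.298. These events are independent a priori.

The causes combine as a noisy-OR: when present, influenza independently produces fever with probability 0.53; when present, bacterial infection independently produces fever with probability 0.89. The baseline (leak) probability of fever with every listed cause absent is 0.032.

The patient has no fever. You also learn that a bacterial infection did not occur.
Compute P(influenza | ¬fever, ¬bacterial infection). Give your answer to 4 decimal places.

P(influenza | ¬fever, ¬bacterial infection) ≈ 0.0565

Under noisy-OR, P(fever | causes) = 1 − (1−0.032)·∏(1−qᵢ) over the active causes.
Enumerate both values of influenza and weight by the priors:
  P(¬fever | ¬bacterial infection) = 0.968·0.887 + 0.45496·0.113
        = 0.858616 + 0.051410 = 0.910026
Configurations with influenza contribute 0.051410, so
  P(influenza | ¬fever, ¬bacterial infection) = 0.051410 / 0.910026 ≈ 0.0565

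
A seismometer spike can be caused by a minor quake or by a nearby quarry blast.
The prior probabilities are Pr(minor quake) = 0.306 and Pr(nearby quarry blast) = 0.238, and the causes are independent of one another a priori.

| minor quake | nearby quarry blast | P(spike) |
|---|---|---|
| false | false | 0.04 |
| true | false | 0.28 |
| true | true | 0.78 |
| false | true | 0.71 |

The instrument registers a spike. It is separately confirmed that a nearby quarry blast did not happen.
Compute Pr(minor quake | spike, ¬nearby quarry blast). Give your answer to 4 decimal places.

Numerator (weight on configurations with minor quake): 0.28*0.306 = 0.085680
Normalizer over all consistent configurations: 0.04*0.694 + 0.28*0.306 = 0.113440
Posterior = 0.085680 / 0.113440 ≈ 0.7553

Pr(minor quake | spike, ¬nearby quarry blast) ≈ 0.7553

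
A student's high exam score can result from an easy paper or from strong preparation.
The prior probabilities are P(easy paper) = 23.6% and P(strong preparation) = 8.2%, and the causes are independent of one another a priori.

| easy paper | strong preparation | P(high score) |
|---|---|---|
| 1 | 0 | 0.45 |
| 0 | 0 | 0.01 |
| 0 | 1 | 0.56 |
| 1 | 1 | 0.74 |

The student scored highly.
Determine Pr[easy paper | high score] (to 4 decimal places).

P(high score) = 0.01*0.764*0.918 + 0.56*0.764*0.082 + 0.45*0.236*0.918 + 0.74*0.236*0.082 = 0.007014 + 0.035083 + 0.097492 + 0.014320 = 0.153909
Of this, 0.111812 comes from 0.097492 + 0.014320 (the easy paper=true cases).
So P(easy paper | high score) = 0.111812/0.153909 ≈ 0.7265.

Pr[easy paper | high score] ≈ 0.7265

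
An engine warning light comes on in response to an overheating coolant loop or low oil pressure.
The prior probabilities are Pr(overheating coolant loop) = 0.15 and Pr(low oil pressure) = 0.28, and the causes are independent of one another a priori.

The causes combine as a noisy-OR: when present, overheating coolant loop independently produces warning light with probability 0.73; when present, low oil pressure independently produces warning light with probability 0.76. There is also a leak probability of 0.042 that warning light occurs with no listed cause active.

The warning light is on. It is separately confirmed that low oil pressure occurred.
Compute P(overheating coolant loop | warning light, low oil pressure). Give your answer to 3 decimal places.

Under noisy-OR, P(warning light | causes) = 1 − (1−0.042)·∏(1−qᵢ) over the active causes.
P(warning light | low oil pressure) = 0.77008·0.85 + 0.937922·0.15 = 0.654568 + 0.140688 = 0.795256
The overheating coolant loop-present share is 0.937922·0.15 = 0.140688.
So P(overheating coolant loop | warning light, low oil pressure) = 0.140688/0.795256 ≈ 0.177.

P(overheating coolant loop | warning light, low oil pressure) ≈ 0.177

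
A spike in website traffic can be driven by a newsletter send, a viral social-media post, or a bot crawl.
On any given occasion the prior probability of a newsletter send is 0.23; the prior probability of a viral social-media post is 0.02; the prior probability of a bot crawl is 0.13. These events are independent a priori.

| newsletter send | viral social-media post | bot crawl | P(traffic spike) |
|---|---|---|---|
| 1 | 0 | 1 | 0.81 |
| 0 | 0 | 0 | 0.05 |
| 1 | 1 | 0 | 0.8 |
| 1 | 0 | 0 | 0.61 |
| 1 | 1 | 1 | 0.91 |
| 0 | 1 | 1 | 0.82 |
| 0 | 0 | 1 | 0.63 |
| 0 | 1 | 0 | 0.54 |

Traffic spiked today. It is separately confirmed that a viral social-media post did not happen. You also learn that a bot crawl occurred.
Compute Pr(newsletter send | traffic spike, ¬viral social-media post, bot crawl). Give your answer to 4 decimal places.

Pr(newsletter send | traffic spike, ¬viral social-media post, bot crawl) ≈ 0.2775

For the numerator, keep only newsletter send=true terms: 0.81*0.23 = 0.186300
Normalizer over all consistent configurations: 0.63*0.77 + 0.81*0.23 = 0.671400
P(newsletter send | traffic spike, ¬viral social-media post, bot crawl) = 0.186300/0.671400 ≈ 0.2775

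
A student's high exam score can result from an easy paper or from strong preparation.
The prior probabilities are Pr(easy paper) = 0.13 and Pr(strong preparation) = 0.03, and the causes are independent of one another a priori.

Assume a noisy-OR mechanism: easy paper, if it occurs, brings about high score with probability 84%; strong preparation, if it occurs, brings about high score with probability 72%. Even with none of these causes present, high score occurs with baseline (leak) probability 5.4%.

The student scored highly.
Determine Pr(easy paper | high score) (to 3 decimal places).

Under noisy-OR, P(high score | causes) = 1 − (1−0.054)·∏(1−qᵢ) over the active causes.
Numerator (weight on configurations with easy paper): 0.107014 + 0.003735 = 0.110749
Denominator P(high score): 0.054·0.87·0.97 + 0.73512·0.87·0.03 + 0.84864·0.13·0.97 + 0.957619·0.13·0.03 = 0.175507
Posterior = 0.110749 / 0.175507 ≈ 0.631

Pr(easy paper | high score) ≈ 0.631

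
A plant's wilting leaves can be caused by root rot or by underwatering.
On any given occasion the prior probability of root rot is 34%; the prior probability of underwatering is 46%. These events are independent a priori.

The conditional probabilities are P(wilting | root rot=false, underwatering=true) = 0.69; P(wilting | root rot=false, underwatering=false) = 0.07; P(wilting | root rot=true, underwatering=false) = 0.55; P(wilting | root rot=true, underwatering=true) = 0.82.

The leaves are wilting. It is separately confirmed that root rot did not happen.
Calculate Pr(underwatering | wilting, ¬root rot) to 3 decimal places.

Sum P(wilting|·) weighted by the priors over both values of underwatering:
  P(wilting | ¬root rot) = 0.07×0.54 + 0.69×0.46
        = 0.037800 + 0.317400 = 0.355200
Configurations with underwatering contribute 0.317400, so
  P(underwatering | wilting, ¬root rot) = 0.317400 / 0.355200 ≈ 0.894

Pr(underwatering | wilting, ¬root rot) ≈ 0.894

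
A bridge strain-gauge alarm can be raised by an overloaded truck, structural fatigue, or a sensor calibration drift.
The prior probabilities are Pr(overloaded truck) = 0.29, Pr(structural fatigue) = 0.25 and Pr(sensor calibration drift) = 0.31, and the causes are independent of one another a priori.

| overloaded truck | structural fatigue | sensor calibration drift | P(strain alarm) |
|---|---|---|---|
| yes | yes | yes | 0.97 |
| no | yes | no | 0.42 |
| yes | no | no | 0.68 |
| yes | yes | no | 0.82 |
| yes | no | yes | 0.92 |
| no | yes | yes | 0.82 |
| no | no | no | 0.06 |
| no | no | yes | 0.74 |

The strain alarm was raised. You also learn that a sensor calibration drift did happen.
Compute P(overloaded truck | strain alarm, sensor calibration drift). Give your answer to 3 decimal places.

P(overloaded truck | strain alarm, sensor calibration drift) ≈ 0.334

P(strain alarm | sensor calibration drift) = 0.74×0.71×0.75 + 0.82×0.71×0.25 + 0.92×0.29×0.75 + 0.97×0.29×0.25 = 0.394050 + 0.145550 + 0.200100 + 0.070325 = 0.810025
Restricting to configurations with overloaded truck present: 0.200100 + 0.070325 = 0.270425.
P(overloaded truck | strain alarm, sensor calibration drift) = 0.270425 / 0.810025 ≈ 0.334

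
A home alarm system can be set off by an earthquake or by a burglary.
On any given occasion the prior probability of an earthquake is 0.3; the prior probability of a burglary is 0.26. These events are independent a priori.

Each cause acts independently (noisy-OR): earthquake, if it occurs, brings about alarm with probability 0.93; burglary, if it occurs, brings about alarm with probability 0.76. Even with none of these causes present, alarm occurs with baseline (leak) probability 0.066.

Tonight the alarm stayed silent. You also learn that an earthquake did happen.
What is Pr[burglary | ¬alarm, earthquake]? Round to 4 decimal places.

Pr[burglary | ¬alarm, earthquake] ≈ 0.0778

Under noisy-OR, P(alarm | causes) = 1 − (1−0.066)·∏(1−qᵢ) over the active causes.
Sum P(¬alarm|·) weighted by the priors over both values of burglary:
  P(¬alarm | earthquake) = 0.06538×0.74 + 0.015691×0.26
        = 0.048381 + 0.004080 = 0.052461
Keeping only the burglary-present terms gives 0.004080, so
  P(burglary | ¬alarm, earthquake) = 0.004080 / 0.052461 ≈ 0.0778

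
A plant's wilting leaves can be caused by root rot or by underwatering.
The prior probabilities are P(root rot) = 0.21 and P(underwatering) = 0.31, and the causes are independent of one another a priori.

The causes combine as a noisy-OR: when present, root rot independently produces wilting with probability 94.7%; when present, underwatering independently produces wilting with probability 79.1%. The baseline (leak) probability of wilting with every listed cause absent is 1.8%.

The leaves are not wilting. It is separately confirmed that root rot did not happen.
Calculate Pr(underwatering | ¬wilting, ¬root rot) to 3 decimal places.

Under noisy-OR, P(wilting | causes) = 1 − (1−0.018)·∏(1−qᵢ) over the active causes.
P(¬wilting | ¬root rot) = 0.982×0.69 + 0.205238×0.31 = 0.677580 + 0.063624 = 0.741204
Of this, 0.063624 comes from 0.205238×0.31 (the underwatering=true cases).
So P(underwatering | ¬wilting, ¬root rot) = 0.063624/0.741204 ≈ 0.086.

Pr(underwatering | ¬wilting, ¬root rot) ≈ 0.086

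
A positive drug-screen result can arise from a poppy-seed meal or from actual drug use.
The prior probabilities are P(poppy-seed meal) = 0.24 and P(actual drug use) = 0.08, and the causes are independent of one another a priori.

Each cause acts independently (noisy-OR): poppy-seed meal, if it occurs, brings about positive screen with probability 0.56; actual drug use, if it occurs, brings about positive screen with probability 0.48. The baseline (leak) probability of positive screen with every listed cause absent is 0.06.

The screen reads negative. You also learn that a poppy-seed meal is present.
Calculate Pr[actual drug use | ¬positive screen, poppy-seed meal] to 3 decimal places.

Pr[actual drug use | ¬positive screen, poppy-seed meal] ≈ 0.043

Under noisy-OR, P(positive screen | causes) = 1 − (1−0.06)·∏(1−qᵢ) over the active causes.
P(¬positive screen | poppy-seed meal) = 0.4136*0.92 + 0.215072*0.08 = 0.380512 + 0.017206 = 0.397718
Restricting to configurations with actual drug use present: 0.215072*0.08 = 0.017206.
Hence the posterior is 0.017206/0.397718 ≈ 0.043.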